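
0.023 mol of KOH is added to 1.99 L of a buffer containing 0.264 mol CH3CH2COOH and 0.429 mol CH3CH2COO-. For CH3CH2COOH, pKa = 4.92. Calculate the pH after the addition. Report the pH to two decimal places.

After neutralization: n(CH3CH2COOH) = 0.241 mol, n(CH3CH2COO-) = 0.452 mol.
Henderson–Hasselbalch with mole ratio 0.452/0.241: pH = 4.92 + (+0.273)

pH = 5.19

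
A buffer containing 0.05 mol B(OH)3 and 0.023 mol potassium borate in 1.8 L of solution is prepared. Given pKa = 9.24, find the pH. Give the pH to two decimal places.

Using pH = pKa + log([base]/[acid]) with [base]/[acid] = 0.023/0.05:
pH = 9.24 + (-0.337) = 8.90

pH = 8.90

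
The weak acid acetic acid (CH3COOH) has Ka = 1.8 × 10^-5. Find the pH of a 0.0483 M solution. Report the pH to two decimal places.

CH3COOH ⇌ CH3COO- + H+
Let x = [H+] at equilibrium. Ka = x²/(0.0483 − x).
Assume x ≪ 0.0483: x ≈ √(1.8 × 10^-5 × 0.0483) = 9.32 × 10^-4 M
Check: 1.9% ionized — well under 5%, approximation valid.
pH = −log[H+] = −log(9.32 × 10^-4) = 3.03

pH = 3.03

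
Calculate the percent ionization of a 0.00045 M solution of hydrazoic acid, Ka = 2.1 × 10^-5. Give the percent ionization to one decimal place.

19.4%

HN3 ⇌ N3- + H+; let x = [H+] at equilibrium.
Ka = x²/(C₀ − x); solving the quadratic gives x = 8.73 × 10^-5 M.
% ionization = x/C₀ × 100% = 8.73 × 10^-5/0.00045 × 100% = 19.4%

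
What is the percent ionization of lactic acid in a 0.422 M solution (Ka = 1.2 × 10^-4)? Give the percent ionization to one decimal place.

1.7%

CH3CH(OH)COOH ⇌ CH3CH(OH)COO- + H+; let x = [H+] at equilibrium.
x ≈ √(Ka·C₀) = √(1.2 × 10^-4 × 0.422) = 7.12 × 10^-3 M
Fraction ionized = 7.12 × 10^-3 / 0.422 = 0.0169 → 1.7%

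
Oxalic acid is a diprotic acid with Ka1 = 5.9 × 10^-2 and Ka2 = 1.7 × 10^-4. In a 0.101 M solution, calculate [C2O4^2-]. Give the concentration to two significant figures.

First ionization gives [H+] ≈ [HC2O4-] = 5.31 × 10^-2 M.
Second step: Ka2 = [H+][C2O4^2-]/[HC2O4-] ≈ [C2O4^2-] (since [H+] ≈ [HC2O4-]).
So [C2O4^2-] ≈ Ka2.

1.7 × 10^-4 M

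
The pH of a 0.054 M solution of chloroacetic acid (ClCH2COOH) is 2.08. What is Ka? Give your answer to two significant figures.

Ka = 1.5 × 10^-3

[H+] = 10^(-2.08) = 8.32 × 10^-3 M
At equilibrium [HA] = 0.054 − 8.32 × 10^-3 = 4.57 × 10^-2 M
Ka = [H+][A-]/[HA] = (8.32 × 10^-3)² / 4.57 × 10^-2 = 1.5 × 10^-3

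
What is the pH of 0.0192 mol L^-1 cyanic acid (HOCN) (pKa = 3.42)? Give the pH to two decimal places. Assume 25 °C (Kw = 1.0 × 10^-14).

pH = 2.60

HOCN ⇌ OCN- + H+
Ka = 10^(−3.42) = 3.80 × 10^-4
Ka = x²/(0.0192 − x) = 3.80 × 10^-4
x is not negligible relative to C₀; solve x² + 0.00038·x − 7.3e-06 = 0.
x = [−0.00038 + √(0.00038² + 2.92e-05)]/2 = 2.52 × 10^-3 M
pH = −log(2.52 × 10^-3) = 2.60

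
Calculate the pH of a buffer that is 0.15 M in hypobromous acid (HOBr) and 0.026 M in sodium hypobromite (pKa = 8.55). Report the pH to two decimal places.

Henderson–Hasselbalch: pH = pKa + log([OBr-]/[HOBr]) = 8.55 + log(0.026/0.15)
pH = 8.55 + (-0.761) = 7.79

pH = 7.79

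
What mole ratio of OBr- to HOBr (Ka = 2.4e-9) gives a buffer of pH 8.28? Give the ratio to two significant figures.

pKa = -log(2.4 × 10^-9) = 8.620
pH = pKa + log(r) ⇒ log(r) = 8.28 − 8.620 = -0.340
r = [OBr-]/[HOBr] = 10^(-0.340) = 0.457

ratio = 0.46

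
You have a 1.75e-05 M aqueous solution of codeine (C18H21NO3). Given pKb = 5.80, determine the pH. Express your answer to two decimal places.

C18H21NO3 + H2O ⇌ C18H22NO3+ + OH-
Kb = 10^(−5.80) = 1.58 × 10^-6
Kb = x²/(1.75e-05 − x) = 1.58 × 10^-6
The 5% rule fails; solving x² + Kb·x − Kb·C₀ = 0 exactly:
x = (−Kb + √(Kb² + 4·Kb·C₀))/2 = 4.53 × 10^-6 M
pOH = 5.34, so pH = 14.00 − pOH = 8.66

pH = 8.66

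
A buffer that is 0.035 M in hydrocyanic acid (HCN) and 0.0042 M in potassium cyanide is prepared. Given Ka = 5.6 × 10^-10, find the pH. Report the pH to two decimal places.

pKa = −log(5.6 × 10^-10) = 9.252
pH = pKa + log([A⁻]/[HA]) = 9.252 + log(0.0042/0.035)
pH = 9.252 + (-0.921) = 8.33

pH = 8.33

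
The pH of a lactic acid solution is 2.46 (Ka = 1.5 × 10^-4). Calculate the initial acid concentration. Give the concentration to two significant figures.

[H+] = 10^(-2.46) = 3.47 × 10^-3 M = x
Ka = x²/(C₀ − x) ⇒ C₀ = x + x²/Ka
C₀ = 3.47 × 10^-3 + (3.47 × 10^-3)²/(1.5 × 10^-4) = 8.37 × 10^-2 M

C₀ = 8.4 × 10^-2 M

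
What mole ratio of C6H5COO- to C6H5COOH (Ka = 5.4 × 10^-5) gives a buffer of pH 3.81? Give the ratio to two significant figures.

ratio = 0.35

pKa = -log(5.4 × 10^-5) = 4.268
pH = pKa + log(r) ⇒ log(r) = 3.81 − 4.268 = -0.458
r = [C6H5COO-]/[C6H5COOH] = 10^(-0.458) = 0.348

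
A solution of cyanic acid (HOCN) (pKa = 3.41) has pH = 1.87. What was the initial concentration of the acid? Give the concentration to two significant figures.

[H+] = 10^(-1.87) = 1.35 × 10^-2 M = x
Ka = 10^(−3.41) = 3.89 × 10^-4
Ka = x²/(C₀ − x) ⇒ C₀ = x + x²/Ka
C₀ = 1.35 × 10^-2 + (1.35 × 10^-2)²/(3.89 × 10^-4) = 4.82 × 10^-1 M

C₀ = 4.8 × 10^-1 M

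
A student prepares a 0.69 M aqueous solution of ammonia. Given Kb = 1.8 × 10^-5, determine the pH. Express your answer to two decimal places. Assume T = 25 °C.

NH3 + H2O ⇌ NH4+ + OH-
From the ICE table, Kb = [OH-]²/(0.69 − [OH-]) = 1.8 × 10^-5.
Since Kb ≪ C₀, [OH-] ≈ √(Kb·C₀) = 3.52 × 10^-3 M.
([OH-]/C₀ = 0.51% < 5%, so the approximation holds.)
pOH = 2.45, so pH = 14.00 − pOH = 11.55

pH = 11.55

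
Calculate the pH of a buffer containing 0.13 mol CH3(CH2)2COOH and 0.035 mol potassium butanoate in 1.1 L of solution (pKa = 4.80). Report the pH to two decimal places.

pH = 4.23

Using pH = pKa + log([base]/[acid]) with [base]/[acid] = 0.035/0.13:
pH = 4.80 + (-0.570) = 4.23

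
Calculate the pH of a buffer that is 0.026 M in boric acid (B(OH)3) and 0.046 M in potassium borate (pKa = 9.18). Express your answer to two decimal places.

pH = pKa + log([A⁻]/[HA]) = 9.18 + log(0.046/0.026)
pH = 9.18 + (+0.248) = 9.43

pH = 9.43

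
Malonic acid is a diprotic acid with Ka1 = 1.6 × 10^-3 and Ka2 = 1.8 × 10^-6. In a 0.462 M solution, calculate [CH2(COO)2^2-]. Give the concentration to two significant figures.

First ionization gives [H+] ≈ [CH2(COOH)COO-] = 2.64 × 10^-2 M.
Second step: Ka2 = [H+][CH2(COO)2^2-]/[CH2(COOH)COO-] ≈ [CH2(COO)2^2-] (since [H+] ≈ [CH2(COOH)COO-]).
So [CH2(COO)2^2-] ≈ Ka2.

1.8 × 10^-6 M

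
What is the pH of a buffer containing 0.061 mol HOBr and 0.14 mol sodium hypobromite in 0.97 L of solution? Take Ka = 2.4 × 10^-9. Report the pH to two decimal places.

pKa = −log(2.4 × 10^-9) = 8.620
pH = pKa + log([A⁻]/[HA]) = 8.620 + log(0.14/0.061)
pH = 8.620 + (+0.361) = 8.98

pH = 8.98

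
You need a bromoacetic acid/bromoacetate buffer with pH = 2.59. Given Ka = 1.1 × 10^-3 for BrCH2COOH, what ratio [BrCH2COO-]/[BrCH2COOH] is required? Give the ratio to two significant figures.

pKa = -log(1.1 × 10^-3) = 2.959
pH = pKa + log(r) ⇒ log(r) = 2.59 − 2.959 = -0.369
r = [BrCH2COO-]/[BrCH2COOH] = 10^(-0.369) = 0.428

ratio = 0.43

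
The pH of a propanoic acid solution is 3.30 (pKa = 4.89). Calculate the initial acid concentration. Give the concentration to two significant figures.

C₀ = 2.0 × 10^-2 M

[H+] = 10^(-3.30) = 5.01 × 10^-4 M = x
Ka = 10^(−4.89) = 1.29 × 10^-5
Ka = x²/(C₀ − x) ⇒ C₀ = x + x²/Ka
C₀ = 5.01 × 10^-4 + (5.01 × 10^-4)²/(1.29 × 10^-5) = 2.00 × 10^-2 M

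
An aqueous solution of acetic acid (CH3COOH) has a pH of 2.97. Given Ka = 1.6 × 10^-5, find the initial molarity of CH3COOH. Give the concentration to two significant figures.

[H+] = 10^(-2.97) = 1.07 × 10^-3 M = x
Ka = x²/(C₀ − x) ⇒ C₀ = x + x²/Ka
C₀ = 1.07 × 10^-3 + (1.07 × 10^-3)²/(1.6 × 10^-5) = 7.26 × 10^-2 M

C₀ = 7.3 × 10^-2 M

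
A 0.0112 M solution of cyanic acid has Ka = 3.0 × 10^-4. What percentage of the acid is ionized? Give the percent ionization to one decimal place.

15.1%

HOCN ⇌ OCN- + H+; let x = [H+] at equilibrium.
Ka = x²/(C₀ − x); solving the quadratic gives x = 1.69 × 10^-3 M.
% ionization = x/C₀ × 100% = 1.69 × 10^-3/0.0112 × 100% = 15.1%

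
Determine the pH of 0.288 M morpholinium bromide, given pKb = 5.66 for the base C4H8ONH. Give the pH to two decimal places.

C4H8ONH2+ is the conjugate acid of the weak base C4H8ONH.
Kb = 10^(−5.66) = 2.19 × 10^-6
Ka = Kw/Kb = 1.0×10^-14 / 2.19 × 10^-6 = 4.57 × 10^-9
Ka = [H+]²/(0.288 − [H+]) = 4.57 × 10^-9
Neglecting [H+] in the denominator: [H+] = √(4.57 × 10^-9 × 0.288) = 3.63 × 10^-5 M
Check: 0.013% ionized — well under 5%, approximation valid.
pH = −log[H+] = −log(3.63 × 10^-5) = 4.44

pH = 4.44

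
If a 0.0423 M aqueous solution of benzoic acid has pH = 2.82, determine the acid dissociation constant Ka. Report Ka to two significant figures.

[H+] = 10^(-2.82) = 1.51 × 10^-3 M
At equilibrium [HA] = 0.0423 − 1.51 × 10^-3 = 4.08 × 10^-2 M
Ka = [H+][A-]/[HA] = (1.51 × 10^-3)² / 4.08 × 10^-2 = 5.6 × 10^-5

Ka = 5.6 × 10^-5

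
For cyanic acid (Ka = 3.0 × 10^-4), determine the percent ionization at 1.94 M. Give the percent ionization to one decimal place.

1.2%

HOCN ⇌ OCN- + H+; let x = [H+] at equilibrium.
x ≈ √(Ka·C₀) = √(3.0 × 10^-4 × 1.94) = 2.41 × 10^-2 M
Fraction ionized = 2.41 × 10^-2 / 1.94 = 0.0124 → 1.2%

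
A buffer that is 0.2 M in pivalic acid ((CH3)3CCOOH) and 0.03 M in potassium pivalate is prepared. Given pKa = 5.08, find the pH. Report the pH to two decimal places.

pH = 4.26

Using pH = pKa + log([base]/[acid]) with [base]/[acid] = 0.03/0.2:
pH = 5.08 + (-0.824) = 4.26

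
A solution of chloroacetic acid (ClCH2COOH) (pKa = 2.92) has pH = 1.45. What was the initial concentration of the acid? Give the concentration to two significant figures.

C₀ = 1.1 M

[H+] = 10^(-1.45) = 3.55 × 10^-2 M = x
Ka = 10^(−2.92) = 1.20 × 10^-3
Ka = x²/(C₀ − x) ⇒ C₀ = x + x²/Ka
C₀ = 3.55 × 10^-2 + (3.55 × 10^-2)²/(1.20 × 10^-3) = 1.09 M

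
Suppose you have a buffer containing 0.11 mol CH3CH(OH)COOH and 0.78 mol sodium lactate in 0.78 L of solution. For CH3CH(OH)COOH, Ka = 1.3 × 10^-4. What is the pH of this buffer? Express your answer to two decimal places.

pH = 4.74

pKa = −log(1.3 × 10^-4) = 3.886
Henderson–Hasselbalch: pH = pKa + log([CH3CH(OH)COO-]/[CH3CH(OH)COOH]) = 3.886 + log(0.78/0.11)
pH = 3.886 + (+0.851) = 4.74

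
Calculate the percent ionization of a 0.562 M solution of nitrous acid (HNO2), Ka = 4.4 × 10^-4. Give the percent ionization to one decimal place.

HNO2 ⇌ NO2- + H+; let x = [H+] at equilibrium.
x ≈ √(Ka·C₀) = √(4.4 × 10^-4 × 0.562) = 1.57 × 10^-2 M
Fraction ionized = 1.57 × 10^-2 / 0.562 = 0.0279 → 2.8%

2.8%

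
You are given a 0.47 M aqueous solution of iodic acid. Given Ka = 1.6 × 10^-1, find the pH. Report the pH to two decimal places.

HIO3 ⇌ IO3- + H+
From the ICE table, Ka = x²/(0.47 − x) = 1.6 × 10^-1.
x is not negligible relative to C₀; solve x² + 0.16·x − 0.0752 = 0.
x = [−0.16 + √(0.16² + 0.301)]/2 = 2.06 × 10^-1 M
pH = −log[H+] = −log(2.06 × 10^-1) = 0.69

pH = 0.69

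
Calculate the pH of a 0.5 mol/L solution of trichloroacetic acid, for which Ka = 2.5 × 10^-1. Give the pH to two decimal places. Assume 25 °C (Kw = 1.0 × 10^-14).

pH = 0.60

Cl3CCOOH ⇌ Cl3CCOO- + H+
From the ICE table, Ka = [H+]²/(0.5 − [H+]) = 2.5 × 10^-1.
Here C₀/Ka ≈ 2, so the small-[H+] approximation fails. Use the quadratic:
[H+] = (−Ka + √(Ka² + 4·Ka·C₀))/2 = 2.50 × 10^-1 M
pH = −log[H+] = −log(2.50 × 10^-1) = 0.60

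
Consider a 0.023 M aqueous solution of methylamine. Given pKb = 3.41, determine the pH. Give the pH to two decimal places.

CH3NH2 + H2O ⇌ CH3NH3+ + OH-
Kb = 10^(−3.41) = 3.89 × 10^-4
Kb = [OH-]²/(0.023 − [OH-]) = 3.89 × 10^-4
The 5% rule fails; solving [OH-]² + Kb·[OH-] − Kb·C₀ = 0 exactly:
[OH-] = (−Kb + √(Kb² + 4·Kb·C₀))/2 = 2.80 × 10^-3 M
pOH = 2.55, so pH = 14.00 − pOH = 11.45

pH = 11.45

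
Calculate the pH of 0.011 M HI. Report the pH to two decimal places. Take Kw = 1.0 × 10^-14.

pH = 1.96

HI is a strong acid and dissociates completely, so [H+] = 0.011 M.
pH = -log(0.011) = 1.96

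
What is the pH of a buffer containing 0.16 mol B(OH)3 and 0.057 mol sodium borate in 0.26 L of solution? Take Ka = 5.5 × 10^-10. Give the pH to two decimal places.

pKa = −log(5.5 × 10^-10) = 9.260
Henderson–Hasselbalch: pH = pKa + log([B(OH)4-]/[B(OH)3]) = 9.260 + log(0.057/0.16)
pH = 9.260 + (-0.448) = 8.81

pH = 8.81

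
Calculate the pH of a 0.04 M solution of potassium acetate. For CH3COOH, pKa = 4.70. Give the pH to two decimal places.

pH = 8.65

CH3COO- is the conjugate base of the weak acid CH3COOH.
Ka = 10^(−4.70) = 2.00 × 10^-5
Kb = Kw/Ka = 1.0×10^-14 / 2.00 × 10^-5 = 5.00 × 10^-10
Kb = x²/(0.04 − x) = 5.00 × 10^-10
Neglecting x in the denominator: x = √(5.00 × 10^-10 × 0.04) = 4.47 × 10^-6 M
(x/C₀ = 0.011% < 5%, so the approximation holds.)
pOH = −log(4.47 × 10^-6) = 5.35; pH = 14.00 − 5.35 = 8.65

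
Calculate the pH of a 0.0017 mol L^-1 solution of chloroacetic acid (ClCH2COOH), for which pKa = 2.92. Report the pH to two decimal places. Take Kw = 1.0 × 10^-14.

pH = 3.02

ClCH2COOH ⇌ ClCH2COO- + H+
Ka = 10^(−2.92) = 1.20 × 10^-3
Let x = [H+] at equilibrium. Ka = x²/(0.0017 − x).
x is not negligible relative to C₀; solve x² + 0.0012·x − 2.04e-06 = 0.
x = [−0.0012 + √(0.0012² + 8.16e-06)]/2 = 9.49 × 10^-4 M
pH = −log[H+] = −log(9.49 × 10^-4) = 3.02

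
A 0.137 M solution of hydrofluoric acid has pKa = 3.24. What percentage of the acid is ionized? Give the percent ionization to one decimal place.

HF ⇌ F- + H+; let x = [H+] at equilibrium.
Ka = 10^(−3.24) = 5.75 × 10^-4
Solve x² + 0.000575x − 7.88e-05 = 0 → x = 8.59 × 10^-3 M
% ionization = x/C₀ × 100% = 8.59 × 10^-3/0.137 × 100% = 6.3%

6.3%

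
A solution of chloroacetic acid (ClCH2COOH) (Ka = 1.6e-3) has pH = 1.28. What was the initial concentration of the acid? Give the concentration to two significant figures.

[H+] = 10^(-1.28) = 5.25 × 10^-2 M = x
Ka = x²/(C₀ − x) ⇒ C₀ = x + x²/Ka
C₀ = 5.25 × 10^-2 + (5.25 × 10^-2)²/(1.6 × 10^-3) = 1.78 M

C₀ = 1.8 M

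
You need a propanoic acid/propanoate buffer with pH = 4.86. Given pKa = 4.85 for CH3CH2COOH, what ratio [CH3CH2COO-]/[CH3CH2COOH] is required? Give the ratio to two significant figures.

pH = pKa + log(r) ⇒ log(r) = 4.86 − 4.85 = +0.01
r = [CH3CH2COO-]/[CH3CH2COOH] = 10^(+0.01) = 1.02

ratio = 1.0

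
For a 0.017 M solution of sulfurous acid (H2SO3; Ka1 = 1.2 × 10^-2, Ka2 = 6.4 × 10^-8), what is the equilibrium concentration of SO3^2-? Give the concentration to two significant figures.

First ionization gives [H+] ≈ [HSO3-] = 9.49 × 10^-3 M.
Second step: Ka2 = [H+][SO3^2-]/[HSO3-] ≈ [SO3^2-] (since [H+] ≈ [HSO3-]).
So [SO3^2-] ≈ Ka2.

6.4 × 10^-8 M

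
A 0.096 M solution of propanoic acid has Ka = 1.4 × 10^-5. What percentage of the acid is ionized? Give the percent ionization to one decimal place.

1.2%

CH3CH2COOH ⇌ CH3CH2COO- + H+; let x = [H+] at equilibrium.
x ≈ √(Ka·C₀) = √(1.4 × 10^-5 × 0.096) = 1.16 × 10^-3 M
Fraction ionized = 1.16 × 10^-3 / 0.096 = 0.0121 → 1.2%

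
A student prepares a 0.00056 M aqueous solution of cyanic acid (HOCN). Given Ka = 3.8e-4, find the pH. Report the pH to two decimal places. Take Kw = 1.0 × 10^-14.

pH = 3.51

HOCN ⇌ OCN- + H+
From the ICE table, Ka = [H+]²/(0.00056 − [H+]) = 3.8 × 10^-4.
[H+] is not negligible relative to C₀; solve [H+]² + 0.00038·[H+] − 2.13e-07 = 0.
[H+] = [−0.00038 + √(0.00038² + 8.51e-07)]/2 = 3.09 × 10^-4 M
pH = −log(3.09 × 10^-4) = 3.51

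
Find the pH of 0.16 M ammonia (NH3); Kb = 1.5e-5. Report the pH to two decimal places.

NH3 + H2O ⇌ NH4+ + OH-
Let x = [OH-] at equilibrium. Kb = x²/(0.16 − x).
Since Kb ≪ C₀, x ≈ √(Kb·C₀) = 1.55 × 10^-3 M.
Check: 0.97% ionized — well under 5%, approximation valid.
pOH = −log(1.55 × 10^-3) = 2.81; pH = 14.00 − 2.81 = 11.19

pH = 11.19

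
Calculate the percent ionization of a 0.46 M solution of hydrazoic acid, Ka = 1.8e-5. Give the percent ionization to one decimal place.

HN3 ⇌ N3- + H+; let x = [H+] at equilibrium.
x ≈ √(Ka·C₀) = √(1.8 × 10^-5 × 0.46) = 2.88 × 10^-3 M
Fraction ionized = 2.88 × 10^-3 / 0.46 = 0.0063 → 0.6%

0.6%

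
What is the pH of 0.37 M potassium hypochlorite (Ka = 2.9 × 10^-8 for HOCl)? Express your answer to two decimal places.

pH = 10.55

OCl- is the conjugate base of the weak acid HOCl.
Kb = Kw/Ka = 1.0×10^-14 / 2.9 × 10^-8 = 3.45 × 10^-7
Kb = [OH-]²/(0.37 − [OH-]) = 3.45 × 10^-7
Neglecting [OH-] in the denominator: [OH-] = √(3.45 × 10^-7 × 0.37) = 3.57 × 10^-4 M
Check: 0.097% ionized — well under 5%, approximation valid.
pOH = 3.45, so pH = 14.00 − pOH = 10.55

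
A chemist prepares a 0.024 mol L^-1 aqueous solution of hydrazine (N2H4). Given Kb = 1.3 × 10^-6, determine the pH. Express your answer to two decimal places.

N2H4 + H2O ⇌ N2H5+ + OH-
Kb = [OH-]²/(0.024 − [OH-]) = 1.3 × 10^-6
Assume [OH-] ≪ 0.024: [OH-] ≈ √(1.3 × 10^-6 × 0.024) = 1.77 × 10^-4 M
pOH = −log(1.77 × 10^-4) = 3.75; pH = 14.00 − 3.75 = 10.25

pH = 10.25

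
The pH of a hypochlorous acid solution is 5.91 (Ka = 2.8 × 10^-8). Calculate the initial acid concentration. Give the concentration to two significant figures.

[H+] = 10^(-5.91) = 1.23 × 10^-6 M = x
Ka = x²/(C₀ − x) ⇒ C₀ = x + x²/Ka
C₀ = 1.23 × 10^-6 + (1.23 × 10^-6)²/(2.8 × 10^-8) = 5.53 × 10^-5 M

C₀ = 5.5 × 10^-5 M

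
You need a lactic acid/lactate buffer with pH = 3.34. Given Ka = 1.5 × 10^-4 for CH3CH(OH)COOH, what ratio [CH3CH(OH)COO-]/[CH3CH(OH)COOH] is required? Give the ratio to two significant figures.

ratio = 0.33

pKa = -log(1.5 × 10^-4) = 3.824
pH = pKa + log(r) ⇒ log(r) = 3.34 − 3.824 = -0.484
r = [CH3CH(OH)COO-]/[CH3CH(OH)COOH] = 10^(-0.484) = 0.328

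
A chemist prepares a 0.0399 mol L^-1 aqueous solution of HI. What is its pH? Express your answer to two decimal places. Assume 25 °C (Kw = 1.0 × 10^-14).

HI is a strong acid and dissociates completely, so [H+] = 0.0399 M.
pH = -log(0.0399) = 1.40

pH = 1.40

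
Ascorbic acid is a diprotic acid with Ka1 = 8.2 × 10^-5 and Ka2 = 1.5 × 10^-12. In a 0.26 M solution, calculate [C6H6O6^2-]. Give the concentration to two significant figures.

1.5 × 10^-12 M

First ionization gives [H+] ≈ [HC6H6O6-] = 4.62 × 10^-3 M.
Second step: Ka2 = [H+][C6H6O6^2-]/[HC6H6O6-] ≈ [C6H6O6^2-] (since [H+] ≈ [HC6H6O6-]).
So [C6H6O6^2-] ≈ Ka2.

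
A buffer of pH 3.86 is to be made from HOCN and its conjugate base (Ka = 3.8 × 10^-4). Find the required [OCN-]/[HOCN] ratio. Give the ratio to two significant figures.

ratio = 2.8

pKa = -log(3.8 × 10^-4) = 3.420
pH = pKa + log(r) ⇒ log(r) = 3.86 − 3.420 = +0.440
r = [OCN-]/[HOCN] = 10^(+0.440) = 2.75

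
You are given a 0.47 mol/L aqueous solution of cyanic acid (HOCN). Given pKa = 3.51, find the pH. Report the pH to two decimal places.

HOCN ⇌ OCN- + H+
Ka = 10^(−3.51) = 3.09 × 10^-4
From the ICE table, Ka = [H+]²/(0.47 − [H+]) = 3.09 × 10^-4.
Assume [H+] ≪ 0.47: [H+] ≈ √(3.09 × 10^-4 × 0.47) = 1.21 × 10^-2 M
Check: 2.6% ionized — well under 5%, approximation valid.
pH = −log(1.21 × 10^-2) = 1.92

pH = 1.92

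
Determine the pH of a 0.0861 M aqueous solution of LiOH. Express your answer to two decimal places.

pH = 12.94

LiOH is a strong base; [OH-] = 0.0861 M.
pOH = -log(0.0861) = 1.06
pH = 14.00 - 1.06 = 12.94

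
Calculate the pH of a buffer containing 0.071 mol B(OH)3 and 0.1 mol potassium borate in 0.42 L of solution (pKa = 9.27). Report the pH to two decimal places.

Henderson–Hasselbalch: pH = pKa + log([B(OH)4-]/[B(OH)3]) = 9.27 + log(0.1/0.071)
pH = 9.27 + (+0.149) = 9.42

pH = 9.42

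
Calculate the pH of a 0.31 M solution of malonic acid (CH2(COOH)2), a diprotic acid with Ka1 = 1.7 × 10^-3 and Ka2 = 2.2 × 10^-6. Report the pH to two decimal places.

pH = 1.66

Ka1 ≫ Ka2, so treat the first dissociation as the only significant source of H+.
Ka1 = x²/(0.31 − x) = 1.7 × 10^-3
Solving the quadratic: x = (−Ka1 + √(Ka1² + 4·Ka1·C₀))/2 = 2.21 × 10^-2 M
pH = −log(2.21 × 10^-2) = 1.66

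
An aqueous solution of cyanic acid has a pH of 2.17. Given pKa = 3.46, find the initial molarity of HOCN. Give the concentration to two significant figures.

[H+] = 10^(-2.17) = 6.76 × 10^-3 M = x
Ka = 10^(−3.46) = 3.47 × 10^-4
Ka = x²/(C₀ − x) ⇒ C₀ = x + x²/Ka
C₀ = 6.76 × 10^-3 + (6.76 × 10^-3)²/(3.47 × 10^-4) = 1.38 × 10^-1 M

C₀ = 1.4 × 10^-1 M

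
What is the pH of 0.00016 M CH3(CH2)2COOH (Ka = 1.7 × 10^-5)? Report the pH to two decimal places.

CH3(CH2)2COOH ⇌ CH3(CH2)2COO- + H+
Ka = [H+]²/(0.00016 − [H+]) = 1.7 × 10^-5
Here C₀/Ka ≈ 9.41, so the small-[H+] approximation fails. Use the quadratic:
[H+] = [−1.7e-05 + √(1.7e-05² + 1.09e-08)]/2 = 4.43 × 10^-5 M
pH = −log[H+] = −log(4.43 × 10^-5) = 4.35

pH = 4.35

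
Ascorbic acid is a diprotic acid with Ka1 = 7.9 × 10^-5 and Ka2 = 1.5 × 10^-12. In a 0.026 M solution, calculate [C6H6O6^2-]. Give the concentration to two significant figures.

First ionization gives [H+] ≈ [HC6H6O6-] = 1.39 × 10^-3 M.
Second step: Ka2 = [H+][C6H6O6^2-]/[HC6H6O6-] ≈ [C6H6O6^2-] (since [H+] ≈ [HC6H6O6-]).
So [C6H6O6^2-] ≈ Ka2.

1.5 × 10^-12 M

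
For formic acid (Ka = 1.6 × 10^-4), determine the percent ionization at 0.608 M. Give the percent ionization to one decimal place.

HCOOH ⇌ HCOO- + H+; let x = [H+] at equilibrium.
x ≈ √(Ka·C₀) = √(1.6 × 10^-4 × 0.608) = 9.86 × 10^-3 M
% ionization = x/C₀ × 100% = 9.86 × 10^-3/0.608 × 100% = 1.6%

1.6%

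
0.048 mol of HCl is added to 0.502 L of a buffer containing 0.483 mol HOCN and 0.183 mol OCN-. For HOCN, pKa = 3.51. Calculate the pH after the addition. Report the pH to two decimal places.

After neutralization: n(HOCN) = 0.531 mol, n(OCN-) = 0.135 mol.
pH = pKa + log([A⁻]/[HA]) = 3.51 + log(0.135/0.531) = 3.51 -0.595

pH = 2.92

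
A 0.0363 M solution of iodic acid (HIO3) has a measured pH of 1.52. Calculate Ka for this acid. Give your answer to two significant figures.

Ka = 1.5 × 10^-1

[H+] = 10^(-1.52) = 3.02 × 10^-2 M
At equilibrium [HA] = 0.0363 − 3.02 × 10^-2 = 6.10 × 10^-3 M
Ka = [H+][A-]/[HA] = (3.02 × 10^-2)² / 6.10 × 10^-3 = 1.5 × 10^-1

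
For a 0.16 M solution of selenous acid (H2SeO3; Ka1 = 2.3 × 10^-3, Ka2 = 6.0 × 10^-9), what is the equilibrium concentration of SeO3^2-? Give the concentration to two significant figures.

First ionization gives [H+] ≈ [HSeO3-] = 1.81 × 10^-2 M.
Second step: Ka2 = [H+][SeO3^2-]/[HSeO3-] ≈ [SeO3^2-] (since [H+] ≈ [HSeO3-]).
So [SeO3^2-] ≈ Ka2.

6.0 × 10^-9 M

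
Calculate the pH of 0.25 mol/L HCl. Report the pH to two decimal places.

pH = 0.60

HCl is a strong acid and dissociates completely, so [H+] = 0.25 M.
pH = -log(0.25) = 0.60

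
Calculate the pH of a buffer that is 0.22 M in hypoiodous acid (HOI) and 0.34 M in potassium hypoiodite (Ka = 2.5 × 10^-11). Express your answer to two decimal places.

pH = 10.79

pKa = −log(2.5 × 10^-11) = 10.602
Henderson–Hasselbalch: pH = pKa + log([OI-]/[HOI]) = 10.602 + log(0.34/0.22)
pH = 10.602 + (+0.189) = 10.79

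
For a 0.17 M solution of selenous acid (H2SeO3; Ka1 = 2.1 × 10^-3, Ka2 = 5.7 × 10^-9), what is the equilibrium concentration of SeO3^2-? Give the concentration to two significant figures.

First ionization gives [H+] ≈ [HSeO3-] = 1.79 × 10^-2 M.
Second step: Ka2 = [H+][SeO3^2-]/[HSeO3-] ≈ [SeO3^2-] (since [H+] ≈ [HSeO3-]).
So [SeO3^2-] ≈ Ka2.

5.7 × 10^-9 M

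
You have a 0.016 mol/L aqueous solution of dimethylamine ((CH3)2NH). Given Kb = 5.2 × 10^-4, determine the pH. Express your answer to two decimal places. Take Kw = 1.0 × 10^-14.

(CH3)2NH + H2O ⇌ (CH3)2NH2+ + OH-
From the ICE table, Kb = x²/(0.016 − x) = 5.2 × 10^-4.
The 5% rule fails; solving x² + Kb·x − Kb·C₀ = 0 exactly:
x = [−0.00052 + √(0.00052² + 3.33e-05)]/2 = 2.64 × 10^-3 M
pOH = −log(2.64 × 10^-3) = 2.58; pH = 14.00 − 2.58 = 11.42

pH = 11.42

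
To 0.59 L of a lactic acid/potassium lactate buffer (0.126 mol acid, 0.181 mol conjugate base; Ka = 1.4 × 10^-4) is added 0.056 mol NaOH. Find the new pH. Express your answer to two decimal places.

After neutralization: n(CH3CH(OH)COOH) = 0.07 mol, n(CH3CH(OH)COO-) = 0.237 mol.
pKa = −log(1.4 × 10^-4) = 3.854
Henderson–Hasselbalch with mole ratio 0.237/0.07: pH = 3.854 + (+0.530)

pH = 4.38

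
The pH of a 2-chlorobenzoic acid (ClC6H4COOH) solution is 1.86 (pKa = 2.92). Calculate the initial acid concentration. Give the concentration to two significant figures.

[H+] = 10^(-1.86) = 1.38 × 10^-2 M = x
Ka = 10^(−2.92) = 1.20 × 10^-3
Ka = x²/(C₀ − x) ⇒ C₀ = x + x²/Ka
C₀ = 1.38 × 10^-2 + (1.38 × 10^-2)²/(1.20 × 10^-3) = 1.73 × 10^-1 M

C₀ = 1.7 × 10^-1 M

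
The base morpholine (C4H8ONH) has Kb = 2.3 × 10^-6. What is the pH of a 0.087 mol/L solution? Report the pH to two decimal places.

C4H8ONH + H2O ⇌ C4H8ONH2+ + OH-
From the ICE table, Kb = x²/(0.087 − x) = 2.3 × 10^-6.
Neglecting x in the denominator: x = √(2.3 × 10^-6 × 0.087) = 4.47 × 10^-4 M
pOH = −log(4.47 × 10^-4) = 3.35; pH = 14.00 − 3.35 = 10.65

pH = 10.65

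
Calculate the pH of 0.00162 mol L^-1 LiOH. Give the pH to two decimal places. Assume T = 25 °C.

LiOH is a strong base; [OH-] = 0.00162 M.
pOH = -log(0.00162) = 2.79
pH = 14.00 - 2.79 = 11.21

pH = 11.21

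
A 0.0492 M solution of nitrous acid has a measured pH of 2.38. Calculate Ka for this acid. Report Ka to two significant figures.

Ka = 3.9 × 10^-4

[H+] = 10^(-2.38) = 4.17 × 10^-3 M
At equilibrium [HA] = 0.0492 − 4.17 × 10^-3 = 4.50 × 10^-2 M
Ka = [H+][A-]/[HA] = (4.17 × 10^-3)² / 4.50 × 10^-2 = 3.9 × 10^-4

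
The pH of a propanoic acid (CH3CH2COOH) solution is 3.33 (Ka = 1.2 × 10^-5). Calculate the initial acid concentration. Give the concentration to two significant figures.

C₀ = 1.9 × 10^-2 M

[H+] = 10^(-3.33) = 4.68 × 10^-4 M = x
Ka = x²/(C₀ − x) ⇒ C₀ = x + x²/Ka
C₀ = 4.68 × 10^-4 + (4.68 × 10^-4)²/(1.2 × 10^-5) = 1.87 × 10^-2 M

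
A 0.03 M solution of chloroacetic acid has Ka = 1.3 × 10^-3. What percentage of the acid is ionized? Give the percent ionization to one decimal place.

ClCH2COOH ⇌ ClCH2COO- + H+; let x = [H+] at equilibrium.
Solve x² + 0.0013x − 3.9e-05 = 0 → x = 5.63 × 10^-3 M
% ionization = x/C₀ × 100% = 5.63 × 10^-3/0.03 × 100% = 18.8%

18.8%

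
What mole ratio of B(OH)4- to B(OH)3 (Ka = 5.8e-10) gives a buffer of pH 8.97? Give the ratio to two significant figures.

pKa = -log(5.8 × 10^-10) = 9.237
pH = pKa + log(r) ⇒ log(r) = 8.97 − 9.237 = -0.267
r = [B(OH)4-]/[B(OH)3] = 10^(-0.267) = 0.541

ratio = 0.54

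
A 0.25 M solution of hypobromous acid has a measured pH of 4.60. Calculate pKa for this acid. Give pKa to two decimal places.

[H+] = 10^(-4.60) = 2.51 × 10^-5 M
At equilibrium [HA] = 0.25 − 2.51 × 10^-5 = 2.50 × 10^-1 M
Ka = [H+][A-]/[HA] = (2.51 × 10^-5)² / 2.50 × 10^-1 = 2.52 × 10^-9
pKa = -log(2.52 × 10^-9) = 8.60

pKa = 8.60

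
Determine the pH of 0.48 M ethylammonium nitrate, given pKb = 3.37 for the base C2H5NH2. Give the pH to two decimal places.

pH = 5.47

C2H5NH3+ is the conjugate acid of the weak base C2H5NH2.
Kb = 10^(−3.37) = 4.27 × 10^-4
Ka = Kw/Kb = 1.0×10^-14 / 4.27 × 10^-4 = 2.34 × 10^-11
Let x = [H+] at equilibrium. Ka = x²/(0.48 − x).
Since Ka ≪ C₀, x ≈ √(Ka·C₀) = 3.35 × 10^-6 M.
(x/C₀ = 0.0007% < 5%, so the approximation holds.)
pH = −log(3.35 × 10^-6) = 5.47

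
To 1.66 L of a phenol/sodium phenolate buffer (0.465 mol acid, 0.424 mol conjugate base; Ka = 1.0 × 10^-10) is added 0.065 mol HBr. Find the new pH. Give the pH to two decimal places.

pH = 9.83

After neutralization: n(C6H5OH) = 0.53 mol, n(C6H5O-) = 0.359 mol.
pKa = −log(1.0 × 10^-10) = 10.000
pH = pKa + log(n_C6H5O-/n_C6H5OH) = 10.000 + log(0.359/0.53) = 10.000 + (-0.169)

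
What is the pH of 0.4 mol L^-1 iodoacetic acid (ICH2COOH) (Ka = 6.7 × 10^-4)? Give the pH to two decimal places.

pH = 1.79

ICH2COOH ⇌ ICH2COO- + H+
Ka = [H+]²/(0.4 − [H+]) = 6.7 × 10^-4
Assume [H+] ≪ 0.4: [H+] ≈ √(6.7 × 10^-4 × 0.4) = 1.64 × 10^-2 M
Check: 4.1% ionized — well under 5%, approximation valid.
pH = −log(1.64 × 10^-2) = 1.79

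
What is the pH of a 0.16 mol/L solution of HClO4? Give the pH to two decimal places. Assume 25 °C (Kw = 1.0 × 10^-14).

HClO4 is a strong acid and dissociates completely, so [H+] = 0.16 M.
pH = -log(0.16) = 0.80

pH = 0.80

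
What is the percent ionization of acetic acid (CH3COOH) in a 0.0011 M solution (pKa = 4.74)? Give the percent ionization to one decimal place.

12.1%

CH3COOH ⇌ CH3COO- + H+; let x = [H+] at equilibrium.
Ka = 10^(−4.74) = 1.82 × 10^-5
Solve x² + 1.82e-05x − 2e-08 = 0 → x = 1.33 × 10^-4 M
Fraction ionized = 1.33 × 10^-4 / 0.0011 = 0.1209 → 12.1%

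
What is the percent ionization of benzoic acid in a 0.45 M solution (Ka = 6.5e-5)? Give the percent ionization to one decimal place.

C6H5COOH ⇌ C6H5COO- + H+; let x = [H+] at equilibrium.
x ≈ √(Ka·C₀) = √(6.5 × 10^-5 × 0.45) = 5.41 × 10^-3 M
% ionization = x/C₀ × 100% = 5.41 × 10^-3/0.45 × 100% = 1.2%

1.2%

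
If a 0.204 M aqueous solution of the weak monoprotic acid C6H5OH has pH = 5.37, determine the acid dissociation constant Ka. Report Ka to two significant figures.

Ka = 8.9 × 10^-11

[H+] = 10^(-5.37) = 4.27 × 10^-6 M
At equilibrium [HA] = 0.204 − 4.27 × 10^-6 = 2.04 × 10^-1 M
Ka = [H+][A-]/[HA] = (4.27 × 10^-6)² / 2.04 × 10^-1 = 8.9 × 10^-11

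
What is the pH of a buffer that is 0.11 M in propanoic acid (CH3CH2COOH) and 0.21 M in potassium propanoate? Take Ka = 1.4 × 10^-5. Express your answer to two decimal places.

pKa = −log(1.4 × 10^-5) = 4.854
Using pH = pKa + log([base]/[acid]) with [base]/[acid] = 0.21/0.11:
pH = 4.854 + (+0.281) = 5.13

pH = 5.13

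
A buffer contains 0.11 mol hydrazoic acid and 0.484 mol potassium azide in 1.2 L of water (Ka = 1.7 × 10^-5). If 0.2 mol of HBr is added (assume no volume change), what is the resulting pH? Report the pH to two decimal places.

After neutralization: n(HN3) = 0.31 mol, n(N3-) = 0.284 mol.
pKa = −log(1.7 × 10^-5) = 4.770
pH = pKa + log([A⁻]/[HA]) = 4.770 + log(0.284/0.31) = 4.770 -0.038

pH = 4.73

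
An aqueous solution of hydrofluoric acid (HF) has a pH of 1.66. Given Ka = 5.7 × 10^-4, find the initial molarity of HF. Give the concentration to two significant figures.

[H+] = 10^(-1.66) = 2.19 × 10^-2 M = x
Ka = x²/(C₀ − x) ⇒ C₀ = x + x²/Ka
C₀ = 2.19 × 10^-2 + (2.19 × 10^-2)²/(5.7 × 10^-4) = 8.63 × 10^-1 M

C₀ = 8.6 × 10^-1 M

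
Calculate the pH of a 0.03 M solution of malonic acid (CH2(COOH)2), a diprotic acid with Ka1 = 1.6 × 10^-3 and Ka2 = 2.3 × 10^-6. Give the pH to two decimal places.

Since Ka1 ≫ Ka2, the first ionization dominates [H+].
Ka1 = x²/(0.03 − x) = 1.6 × 10^-3
Solving the quadratic: x = (−Ka1 + √(Ka1² + 4·Ka1·C₀))/2 = 6.17 × 10^-3 M
pH = −log(6.17 × 10^-3) = 2.21

pH = 2.21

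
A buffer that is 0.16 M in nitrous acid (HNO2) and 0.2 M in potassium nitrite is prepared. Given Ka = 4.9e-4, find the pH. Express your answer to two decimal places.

pKa = −log(4.9 × 10^-4) = 3.310
Using pH = pKa + log([base]/[acid]) with [base]/[acid] = 0.2/0.16:
pH = 3.310 + (+0.097) = 3.41

pH = 3.41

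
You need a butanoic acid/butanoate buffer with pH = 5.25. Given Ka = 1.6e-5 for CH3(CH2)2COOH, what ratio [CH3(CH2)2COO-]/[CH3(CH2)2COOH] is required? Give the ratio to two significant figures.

ratio = 2.8

pKa = -log(1.6 × 10^-5) = 4.796
pH = pKa + log(r) ⇒ log(r) = 5.25 − 4.796 = +0.454
r = [CH3(CH2)2COO-]/[CH3(CH2)2COOH] = 10^(+0.454) = 2.84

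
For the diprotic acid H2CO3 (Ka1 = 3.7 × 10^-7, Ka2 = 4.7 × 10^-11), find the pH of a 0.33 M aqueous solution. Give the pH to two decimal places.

Ka1 ≫ Ka2, so treat the first dissociation as the only significant source of H+.
Ka1 = x²/(0.33 − x) = 3.7 × 10^-7
x ≈ √(3.7 × 10^-7 × 0.33) = 3.49 × 10^-4 M
pH = −log(3.49 × 10^-4) = 3.46

pH = 3.46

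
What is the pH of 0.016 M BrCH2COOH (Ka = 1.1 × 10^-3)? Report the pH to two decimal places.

BrCH2COOH ⇌ BrCH2COO- + H+
Let x = [H+] at equilibrium. Ka = x²/(0.016 − x).
Here C₀/Ka ≈ 14.5, so the small-x approximation fails. Use the quadratic:
x = (−Ka + √(Ka² + 4·Ka·C₀))/2 = 3.68 × 10^-3 M
pH = −log(3.68 × 10^-3) = 2.43

pH = 2.43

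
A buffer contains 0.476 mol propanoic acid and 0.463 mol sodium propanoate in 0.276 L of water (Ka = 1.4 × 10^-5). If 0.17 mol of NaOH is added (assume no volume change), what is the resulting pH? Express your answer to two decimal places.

pH = 5.17

After neutralization: n(CH3CH2COOH) = 0.306 mol, n(CH3CH2COO-) = 0.633 mol.
pKa = −log(1.4 × 10^-5) = 4.854
pH = pKa + log([A⁻]/[HA]) = 4.854 + log(0.633/0.306) = 4.854 +0.316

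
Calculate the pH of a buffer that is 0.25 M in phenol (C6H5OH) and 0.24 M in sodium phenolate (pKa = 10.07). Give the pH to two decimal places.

pH = 10.05

Henderson–Hasselbalch: pH = pKa + log([C6H5O-]/[C6H5OH]) = 10.07 + log(0.24/0.25)
pH = 10.07 + (-0.018) = 10.05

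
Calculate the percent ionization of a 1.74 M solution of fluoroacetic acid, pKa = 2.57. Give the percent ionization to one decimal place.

FCH2COOH ⇌ FCH2COO- + H+; let x = [H+] at equilibrium.
Ka = 10^(−2.57) = 2.69 × 10^-3
x ≈ √(Ka·C₀) = √(2.69 × 10^-3 × 1.74) = 6.84 × 10^-2 M
Fraction ionized = 6.84 × 10^-2 / 1.74 = 0.0393 → 3.9%

3.9%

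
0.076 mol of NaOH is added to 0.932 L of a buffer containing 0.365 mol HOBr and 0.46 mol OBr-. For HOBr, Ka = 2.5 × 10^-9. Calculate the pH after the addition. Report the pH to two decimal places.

OH- converts HOBr to OBr-: HOBr → 0.289 mol, OBr- → 0.536 mol.
pKa = −log(2.5 × 10^-9) = 8.602
pH = pKa + log(n_OBr-/n_HOBr) = 8.602 + log(0.536/0.289) = 8.602 + (+0.268)

pH = 8.87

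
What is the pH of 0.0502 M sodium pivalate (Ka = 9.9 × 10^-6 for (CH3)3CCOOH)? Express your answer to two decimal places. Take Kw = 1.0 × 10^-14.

pH = 8.85

(CH3)3CCOO- is the conjugate base of the weak acid (CH3)3CCOOH.
Kb = Kw/Ka = 1.0×10^-14 / 9.9 × 10^-6 = 1.01 × 10^-9
From the ICE table, Kb = [OH-]²/(0.0502 − [OH-]) = 1.01 × 10^-9.
Neglecting [OH-] in the denominator: [OH-] = √(1.01 × 10^-9 × 0.0502) = 7.12 × 10^-6 M
Check: 0.014% ionized — well under 5%, approximation valid.
pOH = −log(7.12 × 10^-6) = 5.15; pH = 14.00 − 5.15 = 8.85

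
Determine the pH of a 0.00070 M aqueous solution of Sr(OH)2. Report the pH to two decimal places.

Sr(OH)2 is a strong base (each formula unit releases 2 OH-); [OH-] = 0.0014 M.
pOH = -log(0.0014) = 2.85
pH = 14.00 - 2.85 = 11.15

pH = 11.15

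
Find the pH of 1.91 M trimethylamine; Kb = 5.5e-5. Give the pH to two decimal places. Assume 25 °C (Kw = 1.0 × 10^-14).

(CH3)3N + H2O ⇌ (CH3)3NH+ + OH-
Kb = x²/(1.91 − x) = 5.5 × 10^-5
Assume x ≪ 1.91: x ≈ √(5.5 × 10^-5 × 1.91) = 1.02 × 10^-2 M
(x/C₀ = 0.54% < 5%, so the approximation holds.)
pOH = 1.99, so pH = 14.00 − pOH = 12.01

pH = 12.01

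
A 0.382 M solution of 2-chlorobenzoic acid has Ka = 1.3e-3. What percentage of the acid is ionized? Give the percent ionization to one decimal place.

5.7%

ClC6H4COOH ⇌ ClC6H4COO- + H+; let x = [H+] at equilibrium.
Ka = x²/(C₀ − x); solving the quadratic gives x = 2.16 × 10^-2 M.
% ionization = x/C₀ × 100% = 2.16 × 10^-2/0.382 × 100% = 5.7%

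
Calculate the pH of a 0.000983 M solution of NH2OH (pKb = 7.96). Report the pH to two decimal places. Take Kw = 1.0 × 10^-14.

pH = 8.52

NH2OH + H2O ⇌ NH3OH+ + OH-
Kb = 10^(−7.96) = 1.10 × 10^-8
Kb = [OH-]²/(0.000983 − [OH-]) = 1.10 × 10^-8
Assume [OH-] ≪ 0.000983: [OH-] ≈ √(1.10 × 10^-8 × 0.000983) = 3.29 × 10^-6 M
([OH-]/C₀ = 0.33% < 5%, so the approximation holds.)
pOH = 5.48, so pH = 14.00 − pOH = 8.52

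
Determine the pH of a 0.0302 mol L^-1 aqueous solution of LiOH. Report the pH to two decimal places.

LiOH is a strong base; [OH-] = 0.0302 M.
pOH = -log(0.0302) = 1.52
pH = 14.00 - 1.52 = 12.48

pH = 12.48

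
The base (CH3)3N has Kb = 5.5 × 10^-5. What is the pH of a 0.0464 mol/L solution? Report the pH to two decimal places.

(CH3)3N + H2O ⇌ (CH3)3NH+ + OH-
Kb = x²/(0.0464 − x) = 5.5 × 10^-5
Neglecting x in the denominator: x = √(5.5 × 10^-5 × 0.0464) = 1.60 × 10^-3 M
(x/C₀ = 3.4% < 5%, so the approximation holds.)
pOH = −log(1.60 × 10^-3) = 2.80; pH = 14.00 − 2.80 = 11.20

pH = 11.20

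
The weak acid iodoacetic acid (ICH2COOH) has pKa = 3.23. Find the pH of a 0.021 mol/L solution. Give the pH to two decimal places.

pH = 2.49

ICH2COOH ⇌ ICH2COO- + H+
Ka = 10^(−3.23) = 5.89 × 10^-4
From the ICE table, Ka = [H+]²/(0.021 − [H+]) = 5.89 × 10^-4.
Here C₀/Ka ≈ 35.7, so the small-[H+] approximation fails. Use the quadratic:
[H+] = (−Ka + √(Ka² + 4·Ka·C₀))/2 = 3.23 × 10^-3 M
pH = −log(3.23 × 10^-3) = 2.49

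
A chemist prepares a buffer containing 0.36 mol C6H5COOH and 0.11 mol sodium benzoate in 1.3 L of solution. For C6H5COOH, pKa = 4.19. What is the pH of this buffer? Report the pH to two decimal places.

Henderson–Hasselbalch: pH = pKa + log([C6H5COO-]/[C6H5COOH]) = 4.19 + log(0.11/0.36)
pH = 4.19 + (-0.515) = 3.68

pH = 3.68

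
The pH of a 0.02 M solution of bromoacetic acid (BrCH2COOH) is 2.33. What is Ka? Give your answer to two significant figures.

[H+] = 10^(-2.33) = 4.68 × 10^-3 M
At equilibrium [HA] = 0.02 − 4.68 × 10^-3 = 1.53 × 10^-2 M
Ka = [H+][A-]/[HA] = (4.68 × 10^-3)² / 1.53 × 10^-2 = 1.4 × 10^-3

Ka = 1.4 × 10^-3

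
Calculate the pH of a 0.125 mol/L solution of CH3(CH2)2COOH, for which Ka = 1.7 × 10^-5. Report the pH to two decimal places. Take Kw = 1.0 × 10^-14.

CH3(CH2)2COOH ⇌ CH3(CH2)2COO- + H+
Ka = x²/(0.125 − x) = 1.7 × 10^-5
Assume x ≪ 0.125: x ≈ √(1.7 × 10^-5 × 0.125) = 1.46 × 10^-3 M
Check: 1.2% ionized — well under 5%, approximation valid.
pH = −log(1.46 × 10^-3) = 2.84

pH = 2.84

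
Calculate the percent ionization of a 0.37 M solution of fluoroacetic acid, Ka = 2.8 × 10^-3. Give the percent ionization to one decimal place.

8.3%

FCH2COOH ⇌ FCH2COO- + H+; let x = [H+] at equilibrium.
Ka = x²/(C₀ − x); solving the quadratic gives x = 3.08 × 10^-2 M.
Fraction ionized = 3.08 × 10^-2 / 0.37 = 0.0832 → 8.3%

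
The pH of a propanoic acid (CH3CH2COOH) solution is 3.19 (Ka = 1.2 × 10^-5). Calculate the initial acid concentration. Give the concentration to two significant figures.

[H+] = 10^(-3.19) = 6.46 × 10^-4 M = x
Ka = x²/(C₀ − x) ⇒ C₀ = x + x²/Ka
C₀ = 6.46 × 10^-4 + (6.46 × 10^-4)²/(1.2 × 10^-5) = 3.54 × 10^-2 M

C₀ = 3.5 × 10^-2 M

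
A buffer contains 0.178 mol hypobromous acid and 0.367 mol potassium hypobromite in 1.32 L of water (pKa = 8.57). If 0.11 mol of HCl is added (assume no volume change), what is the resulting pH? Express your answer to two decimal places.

pH = 8.52

Added H+ converts OBr- to HOBr: HOBr → 0.288 mol, OBr- → 0.257 mol.
Henderson–Hasselbalch with mole ratio 0.257/0.288: pH = 8.57 + (-0.049)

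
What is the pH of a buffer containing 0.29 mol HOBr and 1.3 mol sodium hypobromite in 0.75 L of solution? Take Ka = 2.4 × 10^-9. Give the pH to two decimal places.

pKa = −log(2.4 × 10^-9) = 8.620
pH = pKa + log([A⁻]/[HA]) = 8.620 + log(1.3/0.29)
pH = 8.620 + (+0.652) = 9.27

pH = 9.27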